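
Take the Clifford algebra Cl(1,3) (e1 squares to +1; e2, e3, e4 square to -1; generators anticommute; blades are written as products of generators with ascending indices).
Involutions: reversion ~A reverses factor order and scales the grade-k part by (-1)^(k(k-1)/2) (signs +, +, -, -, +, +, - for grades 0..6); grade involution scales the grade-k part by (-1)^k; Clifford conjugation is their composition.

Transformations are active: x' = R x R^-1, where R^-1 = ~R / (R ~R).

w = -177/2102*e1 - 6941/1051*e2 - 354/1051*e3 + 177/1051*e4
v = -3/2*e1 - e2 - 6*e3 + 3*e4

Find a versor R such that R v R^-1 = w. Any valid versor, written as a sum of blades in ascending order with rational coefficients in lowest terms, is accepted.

R = v + w = -1665/1051*e1 - 7992/1051*e2 - 6660/1051*e3 + 3330/1051*e4 works: the equal norms (-175/4) guarantee its sandwich swaps v into w.
Answer: -1665/1051*e1 - 7992/1051*e2 - 6660/1051*e3 + 3330/1051*e4


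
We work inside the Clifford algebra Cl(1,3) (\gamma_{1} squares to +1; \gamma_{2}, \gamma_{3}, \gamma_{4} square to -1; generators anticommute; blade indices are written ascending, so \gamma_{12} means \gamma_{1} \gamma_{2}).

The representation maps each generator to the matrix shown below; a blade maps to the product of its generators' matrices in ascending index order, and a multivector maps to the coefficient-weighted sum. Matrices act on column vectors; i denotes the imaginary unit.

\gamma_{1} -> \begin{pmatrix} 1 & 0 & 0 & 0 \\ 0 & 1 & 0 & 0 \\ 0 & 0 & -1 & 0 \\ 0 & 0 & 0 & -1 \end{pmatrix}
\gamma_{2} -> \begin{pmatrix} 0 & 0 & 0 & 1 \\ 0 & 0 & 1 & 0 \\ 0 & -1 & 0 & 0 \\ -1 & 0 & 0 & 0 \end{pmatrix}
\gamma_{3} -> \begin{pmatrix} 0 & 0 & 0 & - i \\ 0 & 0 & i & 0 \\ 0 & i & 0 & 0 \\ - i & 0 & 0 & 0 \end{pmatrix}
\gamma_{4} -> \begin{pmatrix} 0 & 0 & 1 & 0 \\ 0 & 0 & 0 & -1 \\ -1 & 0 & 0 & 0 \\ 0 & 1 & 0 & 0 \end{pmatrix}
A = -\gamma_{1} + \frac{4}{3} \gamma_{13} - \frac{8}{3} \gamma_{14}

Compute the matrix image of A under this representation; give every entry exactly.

Bivector images (products of the table entries): rho(\gamma_{13}) = rho(\gamma_{1})rho(\gamma_{3}) = \begin{pmatrix} 0 & 0 & 0 & - i \\ 0 & 0 & i & 0 \\ 0 & - i & 0 & 0 \\ i & 0 & 0 & 0 \end{pmatrix}; rho(\gamma_{14}) = rho(\gamma_{1})rho(\gamma_{4}) = \begin{pmatrix} 0 & 0 & 1 & 0 \\ 0 & 0 & 0 & -1 \\ 1 & 0 & 0 & 0 \\ 0 & -1 & 0 & 0 \end{pmatrix}.
M = (-1)*rho(\gamma_{1}) + (\frac{4}{3})*rho(\gamma_{13}) + (-\frac{8}{3})*rho(\gamma_{14}), summed entrywise:
Answer: \begin{pmatrix} -1 & 0 & - \frac{8}{3} & - \frac{4 i}{3} \\ 0 & -1 & \frac{4 i}{3} & \frac{8}{3} \\ - \frac{8}{3} & - \frac{4 i}{3} & 1 & 0 \\ \frac{4 i}{3} & \frac{8}{3} & 0 & 1 \end{pmatrix}


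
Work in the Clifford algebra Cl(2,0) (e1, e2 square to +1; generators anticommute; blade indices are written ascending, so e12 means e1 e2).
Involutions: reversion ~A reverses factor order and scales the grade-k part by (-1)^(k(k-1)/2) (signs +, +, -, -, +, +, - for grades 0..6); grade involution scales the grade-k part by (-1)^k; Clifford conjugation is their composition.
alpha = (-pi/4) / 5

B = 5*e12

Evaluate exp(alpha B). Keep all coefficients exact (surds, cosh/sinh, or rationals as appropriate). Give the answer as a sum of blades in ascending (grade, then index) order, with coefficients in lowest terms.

B^2 = (5)^2*(e12)^2 = 25*(-1) = -25 (a basis 2-blade squares to minus the product of its generators' squares).
B^2 = -25 — the series telescopes trigonometrically here: l = 5, alpha*l = -pi/4, so exp(alpha B) = cos(-pi/4) + (sin(-pi/4)/5)*B = sqrt(2)/2 + (-sqrt(2)/10)*B.
Answer: sqrt(2)/2 - sqrt(2)/2*e12


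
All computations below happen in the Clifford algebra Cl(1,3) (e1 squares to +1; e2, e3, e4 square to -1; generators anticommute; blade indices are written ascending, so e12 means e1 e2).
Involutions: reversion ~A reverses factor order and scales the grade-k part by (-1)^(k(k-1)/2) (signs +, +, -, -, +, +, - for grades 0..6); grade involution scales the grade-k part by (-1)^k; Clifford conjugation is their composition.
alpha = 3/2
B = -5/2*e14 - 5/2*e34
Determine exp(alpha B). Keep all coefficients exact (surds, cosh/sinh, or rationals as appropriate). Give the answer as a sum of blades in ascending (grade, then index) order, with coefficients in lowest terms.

B^2 term by term: the squares give (-5/2)^2*(e14)^2 + (-5/2)^2*(e34)^2 = 25/4*(+1) + 25/4*(-1) = 0 (each basis 2-blade squares to minus the product of its generators' squares); cross terms between blades sharing an index anticommute and cancel. So B^2 = 0.
B^2 = 0, so the series closes: exp(alpha B) = 1 + alpha B (parabolic case).
Answer: 1 - 15/4*e14 - 15/4*e34


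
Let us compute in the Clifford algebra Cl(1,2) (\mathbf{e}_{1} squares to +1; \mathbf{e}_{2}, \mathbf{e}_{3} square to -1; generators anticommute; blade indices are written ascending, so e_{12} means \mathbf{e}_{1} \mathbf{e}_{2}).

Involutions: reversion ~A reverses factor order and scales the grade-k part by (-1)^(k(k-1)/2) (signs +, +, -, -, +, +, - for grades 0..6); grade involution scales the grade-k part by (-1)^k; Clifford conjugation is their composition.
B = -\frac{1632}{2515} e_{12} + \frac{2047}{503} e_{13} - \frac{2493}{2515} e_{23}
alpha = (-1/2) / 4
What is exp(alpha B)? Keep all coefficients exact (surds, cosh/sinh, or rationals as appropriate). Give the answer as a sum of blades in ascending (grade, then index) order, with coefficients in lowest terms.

B^2 term by term: the squares give (-\frac{1632}{2515})^2*(e_{12})^2 + (\frac{2047}{503})^2*(e_{13})^2 + (-\frac{2493}{2515})^2*(e_{23})^2 = \frac{2663424}{6325225}*(+1) + \frac{4190209}{253009}*(+1) + \frac{6215049}{6325225}*(-1) = 16 (each basis 2-blade squares to minus the product of its generators' squares); cross terms between blades sharing an index anticommute and cancel. So B^2 = 16.
B^2 = 16 — since the square is positive, the closed form is hyperbolic: l = 4, alpha*l = - \frac{1}{2}, so exp(alpha B) = cosh(- \frac{1}{2}) + (sinh(- \frac{1}{2})/4)*B = \cosh{\left(\frac{1}{2} \right)} + (- \frac{\sinh{\left(\frac{1}{2} \right)}}{4})*B.
Answer: \cosh{\left(\frac{1}{2} \right)} + \frac{408 \sinh{\left(\frac{1}{2} \right)}}{2515} e_{12} - \frac{2047 \sinh{\left(\frac{1}{2} \right)}}{2012} e_{13} + \frac{2493 \sinh{\left(\frac{1}{2} \right)}}{10060} e_{23}


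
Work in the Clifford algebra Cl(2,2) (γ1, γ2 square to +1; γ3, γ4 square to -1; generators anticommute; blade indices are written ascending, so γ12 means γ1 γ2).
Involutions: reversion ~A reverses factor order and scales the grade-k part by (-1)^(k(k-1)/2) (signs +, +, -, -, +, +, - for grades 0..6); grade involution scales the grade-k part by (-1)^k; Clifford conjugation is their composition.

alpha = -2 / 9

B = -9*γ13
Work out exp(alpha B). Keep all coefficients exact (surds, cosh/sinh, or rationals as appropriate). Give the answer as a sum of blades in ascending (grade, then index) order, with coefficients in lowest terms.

B^2 = (-9)^2*(γ13)^2 = 81*(+1) = 81 (a basis 2-blade squares to minus the product of its generators' squares).
B^2 = 81 — the positive square puts this in the hyperbolic regime; l = 9, alpha*l = -2, so exp(alpha B) = cosh(-2) + (sinh(-2)/9)*B = cosh(2) + (-sinh(2)/9)*B.
Answer: cosh(2) + sinh(2)*γ13


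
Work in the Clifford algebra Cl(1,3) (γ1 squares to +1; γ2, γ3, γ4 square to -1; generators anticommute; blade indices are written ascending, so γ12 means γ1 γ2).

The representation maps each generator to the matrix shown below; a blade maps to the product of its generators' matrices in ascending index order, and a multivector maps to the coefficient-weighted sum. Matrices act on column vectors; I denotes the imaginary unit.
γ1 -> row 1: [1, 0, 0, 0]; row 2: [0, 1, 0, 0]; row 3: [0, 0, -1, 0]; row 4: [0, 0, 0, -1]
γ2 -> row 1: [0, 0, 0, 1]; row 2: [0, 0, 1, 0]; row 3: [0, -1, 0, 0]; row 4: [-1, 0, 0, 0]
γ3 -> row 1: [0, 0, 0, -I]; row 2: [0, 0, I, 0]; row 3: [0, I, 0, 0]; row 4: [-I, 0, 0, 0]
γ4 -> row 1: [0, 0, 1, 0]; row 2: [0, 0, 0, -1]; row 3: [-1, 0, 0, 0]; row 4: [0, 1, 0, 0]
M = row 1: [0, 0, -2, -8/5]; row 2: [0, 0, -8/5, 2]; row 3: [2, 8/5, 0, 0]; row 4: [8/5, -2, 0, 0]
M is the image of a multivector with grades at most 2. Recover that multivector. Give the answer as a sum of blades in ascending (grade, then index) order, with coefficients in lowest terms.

Method: the blade images are trace-orthogonal — tr(rho(e_A) rho(e_B)^-1) = 4 if A = B and 0 otherwise — and rho(e_A)^-1 = (e_A)^2 * rho(e_A) with (e_A)^2 = +1 or -1, so the coefficient of e_A in the preimage is (e_A)^2 * tr(M rho(e_A))/4.
Nonzero projections over blades of grade <= 2: γ2: (γ2)^2 = -1, tr(M rho(γ2)) = 32/5, coefficient -8/5; γ4: (γ4)^2 = -1, tr(M rho(γ4)) = 8, coefficient -2. Every other blade of grade <= 2 projects to 0.
Answer: -8/5*γ2 - 2*γ4


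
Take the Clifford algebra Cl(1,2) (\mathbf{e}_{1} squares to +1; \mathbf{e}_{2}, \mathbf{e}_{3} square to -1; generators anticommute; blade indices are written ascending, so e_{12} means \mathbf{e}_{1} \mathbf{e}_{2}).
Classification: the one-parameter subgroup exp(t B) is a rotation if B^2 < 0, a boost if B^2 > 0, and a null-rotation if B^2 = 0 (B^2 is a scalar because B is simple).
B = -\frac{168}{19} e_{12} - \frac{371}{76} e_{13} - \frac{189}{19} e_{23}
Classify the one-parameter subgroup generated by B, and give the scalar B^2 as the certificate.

B^2 term by term: the squares give (-\frac{168}{19})^2*(e_{12})^2 + (-\frac{371}{76})^2*(e_{13})^2 + (-\frac{189}{19})^2*(e_{23})^2 = \frac{28224}{361}*(+1) + \frac{137641}{5776}*(+1) + \frac{35721}{361}*(-1) = \frac{49}{16} (each basis 2-blade squares to minus the product of its generators' squares); cross terms between blades sharing an index anticommute and cancel. So B^2 = \frac{49}{16}.
Answer: boost, certificate B^2 = \frac{49}{16}. Why this suffices: the scalar \frac{49}{16} survives any versor conjugation, so its sign alone determines the class however B is presented.


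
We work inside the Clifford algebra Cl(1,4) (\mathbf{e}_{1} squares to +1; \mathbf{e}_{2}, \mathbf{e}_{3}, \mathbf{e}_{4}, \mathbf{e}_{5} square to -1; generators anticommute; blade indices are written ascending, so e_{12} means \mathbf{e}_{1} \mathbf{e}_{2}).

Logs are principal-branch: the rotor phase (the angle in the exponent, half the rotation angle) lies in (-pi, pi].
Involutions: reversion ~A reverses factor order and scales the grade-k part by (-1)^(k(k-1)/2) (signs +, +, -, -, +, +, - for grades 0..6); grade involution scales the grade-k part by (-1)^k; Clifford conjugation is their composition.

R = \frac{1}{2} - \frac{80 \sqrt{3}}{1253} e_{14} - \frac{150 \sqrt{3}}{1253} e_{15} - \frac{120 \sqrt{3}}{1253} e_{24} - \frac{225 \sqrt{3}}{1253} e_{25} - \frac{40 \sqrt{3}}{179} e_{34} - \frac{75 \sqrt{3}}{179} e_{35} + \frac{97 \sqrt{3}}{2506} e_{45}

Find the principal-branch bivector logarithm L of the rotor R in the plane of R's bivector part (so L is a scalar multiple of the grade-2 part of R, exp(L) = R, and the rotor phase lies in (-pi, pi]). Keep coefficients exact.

The scalar part of R is \frac{1}{2}, which fixes the principal-branch rotor phase; the unit plane is then the bivector part divided by the sine of that phase, and L is that plane scaled by the phase.
Concretely: cos(phase) = \frac{1}{2} gives phase = ±\frac{\pi}{3}, and since phase/sin(phase) is even the sign is immaterial: L = (phase/sin(phase)) * <R>_2 = (\frac{2 \sqrt{3} \pi}{9}) * <R>_2.
Answer: - \frac{160 \pi}{3759} e_{14} - \frac{100 \pi}{1253} e_{15} - \frac{80 \pi}{1253} e_{24} - \frac{150 \pi}{1253} e_{25} - \frac{80 \pi}{537} e_{34} - \frac{50 \pi}{179} e_{35} + \frac{97 \pi}{3759} e_{45}


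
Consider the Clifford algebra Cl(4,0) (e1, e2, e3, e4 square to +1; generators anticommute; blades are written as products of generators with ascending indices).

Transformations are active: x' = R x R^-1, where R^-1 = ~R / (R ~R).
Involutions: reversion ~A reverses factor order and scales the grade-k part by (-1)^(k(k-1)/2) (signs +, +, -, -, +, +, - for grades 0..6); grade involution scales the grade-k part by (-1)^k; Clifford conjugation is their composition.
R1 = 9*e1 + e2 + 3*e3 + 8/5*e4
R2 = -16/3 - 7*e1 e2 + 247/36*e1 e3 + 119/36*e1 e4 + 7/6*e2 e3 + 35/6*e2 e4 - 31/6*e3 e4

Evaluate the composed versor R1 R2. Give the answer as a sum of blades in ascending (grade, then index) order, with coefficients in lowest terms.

Distribute over the terms of R1 (each basis-blade product reordered to ascending indices, repeated generators contracted through their squares):
(9*e1) R2 = -48*e1 - 63*e2 + 247/4*e3 + 119/4*e4 + 21/2*e1 e2 e3 + 105/2*e1 e2 e4 - 93/2*e1 e3 e4
(e2) R2 = 7*e1 - 16/3*e2 + 7/6*e3 + 35/6*e4 - 247/36*e1 e2 e3 - 119/36*e1 e2 e4 - 31/6*e2 e3 e4
(3*e3) R2 = -247/12*e1 - 7/2*e2 - 16*e3 - 31/2*e4 - 21*e1 e2 e3 - 119/12*e1 e3 e4 - 35/2*e2 e3 e4
(8/5*e4) R2 = -238/45*e1 - 28/3*e2 + 124/15*e3 - 128/15*e4 - 56/5*e1 e2 e4 + 494/45*e1 e3 e4 + 28/15*e2 e3 e4
Summing the partial products and collecting blades:
Answer: -12037/180*e1 - 487/6*e2 + 3311/60*e3 + 231/20*e4 - 625/36*e1 e2 e3 + 6839/180*e1 e2 e4 - 8179/180*e1 e3 e4 - 104/5*e2 e3 e4


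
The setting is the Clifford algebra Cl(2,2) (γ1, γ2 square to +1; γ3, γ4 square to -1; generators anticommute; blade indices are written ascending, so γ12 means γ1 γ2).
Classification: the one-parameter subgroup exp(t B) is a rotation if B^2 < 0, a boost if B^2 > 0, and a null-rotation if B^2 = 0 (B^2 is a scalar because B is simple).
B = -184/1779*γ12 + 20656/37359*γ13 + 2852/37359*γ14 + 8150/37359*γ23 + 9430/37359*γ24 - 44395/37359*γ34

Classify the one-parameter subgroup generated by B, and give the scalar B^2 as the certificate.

B^2 term by term: the squares give (-184/1779)^2*(γ12)^2 + (20656/37359)^2*(γ13)^2 + (2852/37359)^2*(γ14)^2 + (8150/37359)^2*(γ23)^2 + (9430/37359)^2*(γ24)^2 + (-44395/37359)^2*(γ34)^2 = 33856/3164841*(-1) + 426670336/1395694881*(+1) + 8133904/1395694881*(+1) + 66422500/1395694881*(+1) + 88924900/1395694881*(+1) + 1970916025/1395694881*(-1) = -1 (each basis 2-blade squares to minus the product of its generators' squares); cross terms between blades sharing an index anticommute and cancel; the commuting (index-disjoint) pairs give grade-4 terms 2*c*c'*(blade product), which cancel blade by blade — γ1234: 16337360/66461661 - 389572160/1395694881 + 46487600/1395694881 = 0 — confirming B is simple. So B^2 = -1.
Answer: rotation, certificate B^2 = -1. The invariant at work: B^2 = -1 is unchanged by conjugation, hence its sign classifies the subgroup whatever basis B is written in.


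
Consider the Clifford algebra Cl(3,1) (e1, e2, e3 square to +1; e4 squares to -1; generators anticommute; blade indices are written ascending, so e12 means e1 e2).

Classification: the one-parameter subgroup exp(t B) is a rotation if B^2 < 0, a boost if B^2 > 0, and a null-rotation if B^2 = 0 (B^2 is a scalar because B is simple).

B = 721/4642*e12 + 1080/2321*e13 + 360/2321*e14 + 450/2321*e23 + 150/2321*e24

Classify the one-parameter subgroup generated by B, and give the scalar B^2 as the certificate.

B^2 term by term: the squares give (721/4642)^2*(e12)^2 + (1080/2321)^2*(e13)^2 + (360/2321)^2*(e14)^2 + (450/2321)^2*(e23)^2 + (150/2321)^2*(e24)^2 = 519841/21548164*(-1) + 1166400/5387041*(-1) + 129600/5387041*(+1) + 202500/5387041*(-1) + 22500/5387041*(+1) = -1/4 (each basis 2-blade squares to minus the product of its generators' squares); cross terms between blades sharing an index anticommute and cancel; the commuting (index-disjoint) pairs give grade-4 terms 2*c*c'*(blade product), which cancel blade by blade — e1234: -324000/5387041 + 324000/5387041 = 0 — confirming B is simple. So B^2 = -1/4.
Answer: rotation, certificate B^2 = -1/4. Because -1/4 is invariant under every versor sandwich, the classification follows from its sign alone.


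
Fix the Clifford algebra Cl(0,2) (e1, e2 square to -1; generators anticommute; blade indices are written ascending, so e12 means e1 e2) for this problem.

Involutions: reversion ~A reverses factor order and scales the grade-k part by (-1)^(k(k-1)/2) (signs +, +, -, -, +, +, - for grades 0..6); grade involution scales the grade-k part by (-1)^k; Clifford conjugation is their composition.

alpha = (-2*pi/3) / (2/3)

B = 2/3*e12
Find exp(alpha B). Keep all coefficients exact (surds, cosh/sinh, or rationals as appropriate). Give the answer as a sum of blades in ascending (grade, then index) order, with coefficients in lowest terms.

B^2 = (2/3)^2*(e12)^2 = 4/9*(-1) = -4/9 (a basis 2-blade squares to minus the product of its generators' squares).
B^2 = -4/9 — the negative square puts this in the circular regime; l = 2/3, alpha*l = -2*pi/3, so exp(alpha B) = cos(-2*pi/3) + (sin(-2*pi/3)/(2/3))*B = -1/2 + (-3*sqrt(3)/4)*B.
Answer: -1/2 - sqrt(3)/2*e12


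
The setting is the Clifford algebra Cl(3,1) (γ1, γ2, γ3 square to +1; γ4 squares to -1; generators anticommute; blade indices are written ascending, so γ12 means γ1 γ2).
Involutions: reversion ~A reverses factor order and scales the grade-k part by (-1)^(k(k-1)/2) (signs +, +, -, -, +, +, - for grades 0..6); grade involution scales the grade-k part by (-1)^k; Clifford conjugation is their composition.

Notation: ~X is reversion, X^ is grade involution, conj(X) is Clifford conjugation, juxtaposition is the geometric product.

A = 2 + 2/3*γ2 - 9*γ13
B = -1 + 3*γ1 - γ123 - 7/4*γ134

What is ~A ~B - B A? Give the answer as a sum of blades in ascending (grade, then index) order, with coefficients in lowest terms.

first term: -2 + 6*γ1 + 25/3*γ2 - 27*γ3 - 63/4*γ4 - 2*γ12 - 29/3*γ13 + 2*γ123 + 7/2*γ134 - 7/6*γ1234
second term: -2 + 6*γ1 + 25/3*γ2 - 27*γ3 - 63/4*γ4 + 2*γ12 + 29/3*γ13 - 2*γ123 - 7/2*γ134 - 7/6*γ1234
Answer: -4*γ12 - 58/3*γ13 + 4*γ123 + 7*γ134


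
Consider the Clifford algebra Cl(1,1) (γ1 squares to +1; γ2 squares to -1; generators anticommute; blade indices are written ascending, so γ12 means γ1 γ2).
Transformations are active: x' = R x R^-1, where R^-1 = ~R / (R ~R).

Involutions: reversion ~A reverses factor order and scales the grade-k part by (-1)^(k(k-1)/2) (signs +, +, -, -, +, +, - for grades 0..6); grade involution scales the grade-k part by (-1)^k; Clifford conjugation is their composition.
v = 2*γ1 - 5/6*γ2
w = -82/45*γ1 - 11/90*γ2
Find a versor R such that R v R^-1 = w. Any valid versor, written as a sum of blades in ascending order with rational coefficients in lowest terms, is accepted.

Here q(v) = q(w) = 119/36; the classical choice R = v + w = 8/45*γ1 - 43/45*γ2 then realises v -> w under the sandwich.
Answer: 8/45*γ1 - 43/45*γ2


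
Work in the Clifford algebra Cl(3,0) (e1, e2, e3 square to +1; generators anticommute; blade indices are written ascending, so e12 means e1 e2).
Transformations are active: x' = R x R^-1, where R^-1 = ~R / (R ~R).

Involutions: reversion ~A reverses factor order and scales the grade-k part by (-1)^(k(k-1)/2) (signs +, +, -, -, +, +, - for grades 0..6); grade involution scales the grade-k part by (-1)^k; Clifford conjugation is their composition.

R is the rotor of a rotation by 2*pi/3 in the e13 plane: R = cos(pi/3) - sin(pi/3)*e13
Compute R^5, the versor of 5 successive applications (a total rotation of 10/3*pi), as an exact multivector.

Half-angle bookkeeping: 5 applications in e13 add up to rotor phase 5*pi/3 = 5*pi/3, so R^5 = cos(5*pi/3) - sin(5*pi/3)*e13.
cos(5*pi/3) = 1/2 and sin(5*pi/3) = -sqrt(3)/2, so R^5 = 1/2 + sqrt(3)/2*e13. The net rotation is 4/3*pi (after discarding 1 full turn, each of which contributes a factor -1 to the rotor); the rotor keeps the half-angle phase exactly.
Answer: 1/2 + sqrt(3)/2*e13


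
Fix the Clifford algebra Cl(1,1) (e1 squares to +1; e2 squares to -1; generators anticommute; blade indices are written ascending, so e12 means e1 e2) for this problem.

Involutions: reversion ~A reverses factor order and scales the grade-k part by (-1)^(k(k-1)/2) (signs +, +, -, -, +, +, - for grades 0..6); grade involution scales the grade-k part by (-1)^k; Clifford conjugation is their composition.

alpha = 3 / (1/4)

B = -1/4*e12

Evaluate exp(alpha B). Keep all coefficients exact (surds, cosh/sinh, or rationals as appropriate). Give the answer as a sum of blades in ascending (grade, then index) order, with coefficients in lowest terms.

B^2 = (-1/4)^2*(e12)^2 = 1/16*(+1) = 1/16 (a basis 2-blade squares to minus the product of its generators' squares).
B^2 = 1/16 — B^2 > 0, so the exponential closes hyperbolically: l = 1/4, alpha*l = 3, so exp(alpha B) = cosh(3) + (sinh(3)/(1/4))*B = cosh(3) + (4*sinh(3))*B.
Answer: cosh(3) - sinh(3)*e12


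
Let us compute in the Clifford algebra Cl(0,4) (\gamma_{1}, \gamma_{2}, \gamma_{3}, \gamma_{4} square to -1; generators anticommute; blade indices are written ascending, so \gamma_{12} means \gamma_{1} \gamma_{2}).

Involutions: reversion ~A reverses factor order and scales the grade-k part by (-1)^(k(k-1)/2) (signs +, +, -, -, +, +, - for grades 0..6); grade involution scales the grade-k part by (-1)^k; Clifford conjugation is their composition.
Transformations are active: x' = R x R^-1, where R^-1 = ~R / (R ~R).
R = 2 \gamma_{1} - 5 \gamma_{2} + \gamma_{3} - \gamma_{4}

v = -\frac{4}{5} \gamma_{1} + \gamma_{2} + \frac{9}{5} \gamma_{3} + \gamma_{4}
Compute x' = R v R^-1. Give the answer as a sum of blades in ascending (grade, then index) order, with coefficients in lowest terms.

~R = 2 \gamma_{1} - 5 \gamma_{2} + \gamma_{3} - \gamma_{4}, and R ~R = -31, so R^-1 = ~R / (-31).
R v = \frac{29}{5} - 2 \gamma_{12} + \frac{22}{5} \gamma_{13} + \frac{6}{5} \gamma_{14} - 10 \gamma_{23} - 4 \gamma_{24} + \frac{14}{5} \gamma_{34}
Answer: \frac{8}{155} \gamma_{1} + \frac{27}{31} \gamma_{2} - \frac{337}{155} \gamma_{3} - \frac{97}{155} \gamma_{4}


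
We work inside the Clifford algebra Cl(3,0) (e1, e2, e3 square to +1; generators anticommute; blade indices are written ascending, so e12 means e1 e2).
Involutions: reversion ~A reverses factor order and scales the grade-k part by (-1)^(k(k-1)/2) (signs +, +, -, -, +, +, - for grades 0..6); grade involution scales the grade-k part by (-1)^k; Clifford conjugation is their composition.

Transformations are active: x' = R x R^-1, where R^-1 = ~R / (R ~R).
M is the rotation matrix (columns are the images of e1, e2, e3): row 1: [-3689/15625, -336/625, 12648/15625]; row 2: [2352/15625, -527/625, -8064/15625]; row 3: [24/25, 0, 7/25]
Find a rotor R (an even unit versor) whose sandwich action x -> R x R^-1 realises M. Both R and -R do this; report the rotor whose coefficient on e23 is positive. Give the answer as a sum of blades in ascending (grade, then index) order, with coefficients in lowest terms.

Method: write R = a + b12*e12 + b13*e13 + b23*e23 with a^2 + b12^2 + b13^2 + b23^2 = 1 (so R^-1 = ~R). Expanding the columns R e_j ~R gives tr M = 4a^2 - 1 and, from the antisymmetric part, M21 - M12 = -4a*b12, M13 - M31 = 4a*b13, M32 - M23 = -4a*b23.
Here tr M = -12489/15625, so a^2 = (1 + tr M)/4 = 784/15625 and a = ±28/125. Taking a = 28/125: M21 - M12 = 10752/15625, M13 - M31 = -2352/15625, M32 - M23 = 8064/15625, giving b12 = -96/125, b13 = -21/125, b23 = -72/125, i.e. R = 28/125 - 96/125*e12 - 21/125*e13 - 72/125*e23.
Its e23 coefficient is negative, so report the other preimage -R.
Answer: -28/125 + 96/125*e12 + 21/125*e13 + 72/125*e23. Sheet selection: the two-to-one cover makes ±R indistinguishable at the matrix level (trace -12489/15625), so uniqueness comes from the required sign on e23.


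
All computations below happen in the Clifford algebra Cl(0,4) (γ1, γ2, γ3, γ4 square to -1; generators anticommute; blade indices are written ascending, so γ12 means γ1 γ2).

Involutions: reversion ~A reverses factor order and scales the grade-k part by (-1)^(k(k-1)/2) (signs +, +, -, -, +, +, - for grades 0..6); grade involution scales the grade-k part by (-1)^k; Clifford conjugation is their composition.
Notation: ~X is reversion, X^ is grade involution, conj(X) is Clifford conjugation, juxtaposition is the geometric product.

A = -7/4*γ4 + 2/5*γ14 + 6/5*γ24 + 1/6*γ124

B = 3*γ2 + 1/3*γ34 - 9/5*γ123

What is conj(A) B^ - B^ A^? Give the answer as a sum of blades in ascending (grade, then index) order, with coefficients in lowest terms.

first term: 7/12*γ3 + 18/5*γ4 - 2/15*γ13 - 1/2*γ14 - 2/5*γ23 + 21/4*γ24 + 3/10*γ34 + 1/18*γ123 - 6/5*γ124 + 54/25*γ134 - 18/25*γ234 - 63/20*γ1234
second term: -7/12*γ3 + 18/5*γ4 - 2/15*γ13 + 1/2*γ14 - 2/5*γ23 - 21/4*γ24 + 3/10*γ34 + 1/18*γ123 + 6/5*γ124 + 54/25*γ134 - 18/25*γ234 + 63/20*γ1234
Answer: 7/6*γ3 - γ14 + 21/2*γ24 - 12/5*γ124 - 63/10*γ1234


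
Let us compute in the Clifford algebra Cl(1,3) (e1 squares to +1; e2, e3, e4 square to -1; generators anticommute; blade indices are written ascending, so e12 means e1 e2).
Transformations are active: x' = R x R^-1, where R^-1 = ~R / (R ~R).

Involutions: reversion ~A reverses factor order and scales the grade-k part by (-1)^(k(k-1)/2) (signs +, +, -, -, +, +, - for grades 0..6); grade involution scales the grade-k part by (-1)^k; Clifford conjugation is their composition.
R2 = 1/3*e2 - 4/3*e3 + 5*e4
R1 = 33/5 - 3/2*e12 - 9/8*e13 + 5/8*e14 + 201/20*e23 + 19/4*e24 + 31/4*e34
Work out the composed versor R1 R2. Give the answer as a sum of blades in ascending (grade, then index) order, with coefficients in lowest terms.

Distribute over the terms of R2 (each basis-blade product reordered to ascending indices, repeated generators contracted through their squares):
R1 (1/3*e2) = 1/2*e1 + 11/5*e2 + 67/20*e3 + 19/12*e4 + 3/8*e123 - 5/24*e124 + 31/12*e234
R1 (-4/3*e3) = -3/2*e1 + 67/5*e2 - 44/5*e3 - 31/3*e4 + 2*e123 + 5/6*e134 + 19/3*e234
R1 (5*e4) = -25/8*e1 - 95/4*e2 - 155/4*e3 + 33*e4 - 15/2*e124 - 45/8*e134 + 201/4*e234
Summing the partial products and collecting blades:
Answer: -33/8*e1 - 163/20*e2 - 221/5*e3 + 97/4*e4 + 19/8*e123 - 185/24*e124 - 115/24*e134 + 355/6*e234


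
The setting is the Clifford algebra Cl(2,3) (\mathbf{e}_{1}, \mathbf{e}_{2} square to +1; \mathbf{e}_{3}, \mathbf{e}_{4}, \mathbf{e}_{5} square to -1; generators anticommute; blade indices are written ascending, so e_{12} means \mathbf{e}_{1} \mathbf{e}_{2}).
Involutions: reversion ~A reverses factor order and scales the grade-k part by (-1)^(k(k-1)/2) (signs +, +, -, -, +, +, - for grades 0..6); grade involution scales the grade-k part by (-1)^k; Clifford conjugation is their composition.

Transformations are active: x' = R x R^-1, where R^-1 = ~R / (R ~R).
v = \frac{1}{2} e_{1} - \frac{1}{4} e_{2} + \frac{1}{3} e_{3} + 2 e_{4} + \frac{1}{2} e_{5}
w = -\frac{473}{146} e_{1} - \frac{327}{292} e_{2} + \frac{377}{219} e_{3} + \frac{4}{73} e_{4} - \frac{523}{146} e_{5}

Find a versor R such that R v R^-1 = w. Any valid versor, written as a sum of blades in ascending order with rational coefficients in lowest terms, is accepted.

Since q(v) = q(w) = -\frac{583}{144}, the sum R = v + w = -\frac{200}{73} e_{1} - \frac{100}{73} e_{2} + \frac{150}{73} e_{3} + \frac{150}{73} e_{4} - \frac{225}{73} e_{5} does the job whenever invertible.
Answer: -\frac{200}{73} e_{1} - \frac{100}{73} e_{2} + \frac{150}{73} e_{3} + \frac{150}{73} e_{4} - \frac{225}{73} e_{5}


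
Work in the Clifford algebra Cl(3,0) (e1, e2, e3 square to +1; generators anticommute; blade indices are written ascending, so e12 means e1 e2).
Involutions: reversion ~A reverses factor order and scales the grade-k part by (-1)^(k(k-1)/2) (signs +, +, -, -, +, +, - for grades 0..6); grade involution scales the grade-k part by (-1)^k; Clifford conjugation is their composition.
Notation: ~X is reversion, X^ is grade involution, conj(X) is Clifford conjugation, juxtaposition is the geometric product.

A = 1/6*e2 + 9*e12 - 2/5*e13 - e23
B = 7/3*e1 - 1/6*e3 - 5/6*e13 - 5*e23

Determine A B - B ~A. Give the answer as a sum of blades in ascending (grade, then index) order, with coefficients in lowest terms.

first term: -16/3 + 1/15*e1 - 125/6*e2 + 1/10*e3 - 14/9*e12 - 45*e13 + 269/36*e23 - 133/36*e123
second term: 16/3 + 1/15*e1 - 125/6*e2 + 53/30*e3 - 7/9*e12 - 45*e13 + 271/36*e23 + 143/36*e123
Answer: -32/3 - 5/3*e3 - 7/9*e12 - 1/18*e23 - 23/3*e123


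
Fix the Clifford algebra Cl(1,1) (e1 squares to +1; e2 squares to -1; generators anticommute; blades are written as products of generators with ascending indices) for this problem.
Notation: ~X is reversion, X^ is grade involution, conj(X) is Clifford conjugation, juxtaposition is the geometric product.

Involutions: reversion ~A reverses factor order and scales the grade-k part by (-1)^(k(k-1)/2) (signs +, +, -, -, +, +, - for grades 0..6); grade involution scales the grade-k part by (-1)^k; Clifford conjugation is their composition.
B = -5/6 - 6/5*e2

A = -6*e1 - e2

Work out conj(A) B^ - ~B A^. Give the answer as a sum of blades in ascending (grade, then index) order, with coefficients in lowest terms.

first term: -6/5 - 5*e1 - 5/6*e2 + 36/5*e1 e2
second term: 6/5 - 5*e1 - 5/6*e2 + 36/5*e1 e2
Answer: -12/5


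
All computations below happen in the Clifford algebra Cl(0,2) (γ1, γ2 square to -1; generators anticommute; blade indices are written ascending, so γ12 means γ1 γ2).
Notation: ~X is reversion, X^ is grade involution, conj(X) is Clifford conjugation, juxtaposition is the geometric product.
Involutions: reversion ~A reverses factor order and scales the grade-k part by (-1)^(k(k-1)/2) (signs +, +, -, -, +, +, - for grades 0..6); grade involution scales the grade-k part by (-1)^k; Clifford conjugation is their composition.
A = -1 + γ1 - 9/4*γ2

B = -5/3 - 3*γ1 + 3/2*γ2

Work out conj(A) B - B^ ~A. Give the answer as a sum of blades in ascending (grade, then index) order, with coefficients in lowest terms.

first term: -113/24 + 14/3*γ1 - 21/4*γ2 + 21/4*γ12
second term: -113/24 - 14/3*γ1 + 21/4*γ2 - 21/4*γ12
Answer: 28/3*γ1 - 21/2*γ2 + 21/2*γ12


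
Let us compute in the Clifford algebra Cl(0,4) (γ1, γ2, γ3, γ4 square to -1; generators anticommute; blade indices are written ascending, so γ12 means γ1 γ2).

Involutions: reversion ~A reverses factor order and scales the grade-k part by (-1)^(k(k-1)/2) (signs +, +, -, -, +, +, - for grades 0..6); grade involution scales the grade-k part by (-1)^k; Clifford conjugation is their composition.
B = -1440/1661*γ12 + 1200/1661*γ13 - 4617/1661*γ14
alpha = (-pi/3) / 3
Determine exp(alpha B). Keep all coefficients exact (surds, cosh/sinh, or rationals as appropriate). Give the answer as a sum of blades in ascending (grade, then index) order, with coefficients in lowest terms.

B^2 term by term: the squares give (-1440/1661)^2*(γ12)^2 + (1200/1661)^2*(γ13)^2 + (-4617/1661)^2*(γ14)^2 = 2073600/2758921*(-1) + 1440000/2758921*(-1) + 21316689/2758921*(-1) = -9 (each basis 2-blade squares to minus the product of its generators' squares); cross terms between blades sharing an index anticommute and cancel. So B^2 = -9.
B^2 = -9 — the negative square puts this in the circular regime; l = 3, alpha*l = -pi/3, so exp(alpha B) = cos(-pi/3) + (sin(-pi/3)/3)*B = 1/2 + (-sqrt(3)/6)*B.
Answer: 1/2 + 240*sqrt(3)/1661*γ12 - 200*sqrt(3)/1661*γ13 + 1539*sqrt(3)/3322*γ14


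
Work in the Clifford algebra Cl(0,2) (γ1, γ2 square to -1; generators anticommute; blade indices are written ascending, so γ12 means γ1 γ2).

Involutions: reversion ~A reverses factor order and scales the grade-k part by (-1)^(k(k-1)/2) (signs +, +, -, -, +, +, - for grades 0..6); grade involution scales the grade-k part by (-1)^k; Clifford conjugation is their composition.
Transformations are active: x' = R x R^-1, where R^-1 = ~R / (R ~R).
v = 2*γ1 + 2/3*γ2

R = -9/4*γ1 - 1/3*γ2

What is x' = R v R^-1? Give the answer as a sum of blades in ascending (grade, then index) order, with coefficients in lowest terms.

~R = -9/4*γ1 - 1/3*γ2, and R ~R = -745/144, so R^-1 = ~R / (-745/144).
R v = 85/18 - 5/6*γ12
Answer: 314/149*γ1 - 26/447*γ2


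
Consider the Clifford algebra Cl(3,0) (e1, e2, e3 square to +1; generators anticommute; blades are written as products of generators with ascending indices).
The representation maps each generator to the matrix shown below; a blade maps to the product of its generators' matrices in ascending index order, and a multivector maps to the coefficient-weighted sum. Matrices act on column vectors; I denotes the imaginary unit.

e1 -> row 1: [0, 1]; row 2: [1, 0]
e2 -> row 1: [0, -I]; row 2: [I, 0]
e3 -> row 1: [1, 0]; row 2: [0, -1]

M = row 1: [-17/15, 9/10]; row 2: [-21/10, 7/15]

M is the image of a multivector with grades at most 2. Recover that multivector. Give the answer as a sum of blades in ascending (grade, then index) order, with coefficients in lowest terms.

Method: 1, rho(e1), rho(e2), rho(e3) form a trace-orthogonal basis of the 2x2 complex matrices (tr(X Y) = 2 if X = Y, else 0), so M = m0*1 + m1*rho(e1) + m2*rho(e2) + m3*rho(e3) with m0 = tr(M)/2 = -1/3, m1 = tr(M rho(e1))/2 = -3/5, m2 = tr(M rho(e2))/2 = 3*I/2, m3 = tr(M rho(e3))/2 = -4/5.
Multiplying table entries, the bivector images are rho(e1 e2) = I*rho(e3), rho(e1 e3) = -I*rho(e2), rho(e2 e3) = I*rho(e1); with real blade coefficients the real parts of m0..m3 are the coefficients of 1, e1, e2, e3 and the imaginary parts give the bivectors (e2 e3: Im m1, e1 e3: -Im m2, e1 e2: Im m3).
Answer: -1/3 - 3/5*e1 - 4/5*e3 - 3/2*e1 e3


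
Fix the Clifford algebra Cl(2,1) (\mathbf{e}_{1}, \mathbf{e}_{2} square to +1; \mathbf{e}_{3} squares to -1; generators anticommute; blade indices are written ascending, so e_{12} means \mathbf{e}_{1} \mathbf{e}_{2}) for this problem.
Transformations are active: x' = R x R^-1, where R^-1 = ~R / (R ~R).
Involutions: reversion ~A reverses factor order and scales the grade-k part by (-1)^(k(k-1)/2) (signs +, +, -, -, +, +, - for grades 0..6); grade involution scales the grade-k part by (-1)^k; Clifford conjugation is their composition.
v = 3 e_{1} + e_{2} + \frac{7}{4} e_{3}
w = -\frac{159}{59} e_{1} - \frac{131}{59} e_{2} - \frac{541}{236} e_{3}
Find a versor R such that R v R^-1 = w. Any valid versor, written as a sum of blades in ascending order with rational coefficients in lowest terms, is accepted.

Key observation: q(v) = q(w) = \frac{111}{16} (sandwiches preserve the norm), so R = v + w = \frac{18}{59} e_{1} - \frac{72}{59} e_{2} - \frac{32}{59} e_{3} works whenever it is invertible — the component of v along it is kept and (v - w)/2 reverses, sending v to w.
Answer: \frac{18}{59} e_{1} - \frac{72}{59} e_{2} - \frac{32}{59} e_{3}


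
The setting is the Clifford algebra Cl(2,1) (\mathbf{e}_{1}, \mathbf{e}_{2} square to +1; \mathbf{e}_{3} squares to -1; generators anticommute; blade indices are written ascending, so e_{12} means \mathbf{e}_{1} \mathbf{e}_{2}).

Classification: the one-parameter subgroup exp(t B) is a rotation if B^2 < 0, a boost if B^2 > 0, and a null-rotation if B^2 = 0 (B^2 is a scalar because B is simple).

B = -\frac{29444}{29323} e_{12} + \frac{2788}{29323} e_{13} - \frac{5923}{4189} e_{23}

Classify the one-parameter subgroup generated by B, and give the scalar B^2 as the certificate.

B^2 term by term: the squares give (-\frac{29444}{29323})^2*(e_{12})^2 + (\frac{2788}{29323})^2*(e_{13})^2 + (-\frac{5923}{4189})^2*(e_{23})^2 = \frac{866949136}{859838329}*(-1) + \frac{7772944}{859838329}*(+1) + \frac{35081929}{17547721}*(+1) = 1 (each basis 2-blade squares to minus the product of its generators' squares); cross terms between blades sharing an index anticommute and cancel. So B^2 = 1.
Answer: boost, certificate B^2 = 1. The scalar 1 is the complete invariant here: its sign names the subgroup type.


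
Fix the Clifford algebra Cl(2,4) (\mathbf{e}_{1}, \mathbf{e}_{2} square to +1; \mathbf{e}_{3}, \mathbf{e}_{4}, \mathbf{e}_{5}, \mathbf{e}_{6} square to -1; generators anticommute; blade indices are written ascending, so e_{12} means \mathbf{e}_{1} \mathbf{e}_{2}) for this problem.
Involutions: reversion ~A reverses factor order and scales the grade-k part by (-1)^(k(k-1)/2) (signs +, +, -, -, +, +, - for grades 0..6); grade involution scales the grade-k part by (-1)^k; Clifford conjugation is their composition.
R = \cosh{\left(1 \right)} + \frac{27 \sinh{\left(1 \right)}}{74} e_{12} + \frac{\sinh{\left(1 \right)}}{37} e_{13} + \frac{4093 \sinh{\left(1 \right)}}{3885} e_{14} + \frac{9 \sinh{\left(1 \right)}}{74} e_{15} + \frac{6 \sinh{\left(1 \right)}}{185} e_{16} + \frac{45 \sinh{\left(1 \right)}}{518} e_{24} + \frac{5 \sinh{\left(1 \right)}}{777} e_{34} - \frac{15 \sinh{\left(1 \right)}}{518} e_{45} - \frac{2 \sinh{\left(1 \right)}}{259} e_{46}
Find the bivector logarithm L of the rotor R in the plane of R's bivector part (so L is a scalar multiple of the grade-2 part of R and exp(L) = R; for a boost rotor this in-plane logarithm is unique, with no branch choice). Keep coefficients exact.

The scalar part of R is \cosh{\left(1 \right)}, so cosh pins the rapidity up to sign — the sign comes from the bivector part; dividing that part by sinh of the rapidity yields the plane, and the in-plane L = rapidity * plane is unique because the two sign choices cancel.
Concretely: cosh(rapidity) = \cosh{\left(1 \right)} gives rapidity = ±1, and since rapidity/sinh(rapidity) is even the sign is immaterial: L = (rapidity/sinh(rapidity)) * <R>_2 = (\frac{1}{\sinh{\left(1 \right)}}) * <R>_2.
Answer: \frac{27}{74} e_{12} + \frac{1}{37} e_{13} + \frac{4093}{3885} e_{14} + \frac{9}{74} e_{15} + \frac{6}{185} e_{16} + \frac{45}{518} e_{24} + \frac{5}{777} e_{34} - \frac{15}{518} e_{45} - \frac{2}{259} e_{46}


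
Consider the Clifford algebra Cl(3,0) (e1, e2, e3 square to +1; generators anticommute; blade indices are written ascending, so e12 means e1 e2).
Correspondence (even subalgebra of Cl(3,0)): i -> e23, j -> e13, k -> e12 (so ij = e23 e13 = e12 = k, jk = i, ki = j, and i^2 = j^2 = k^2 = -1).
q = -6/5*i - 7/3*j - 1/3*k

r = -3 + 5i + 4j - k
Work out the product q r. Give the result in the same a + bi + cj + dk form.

In blades: q = -1/3*e12 - 7/3*e13 - 6/5*e23, r = -3 - e12 + 4*e13 + 5*e23.
Distribute q over r term by term (generator squares from the signature, products reordered to ascending indices): (-1/3*e12)*r = -1/3 + e12 - 5/3*e13 + 4/3*e23; (-7/3*e13)*r = 28/3 + 35/3*e12 + 7*e13 + 7/3*e23; (-6/5*e23)*r = 6 - 24/5*e12 - 6/5*e13 + 18/5*e23.
Sum: 15 + 118/15*e12 + 62/15*e13 + 109/15*e23; translating back through the correspondence:
Answer: 15 + 109/15*i + 62/15*j + 118/15*k


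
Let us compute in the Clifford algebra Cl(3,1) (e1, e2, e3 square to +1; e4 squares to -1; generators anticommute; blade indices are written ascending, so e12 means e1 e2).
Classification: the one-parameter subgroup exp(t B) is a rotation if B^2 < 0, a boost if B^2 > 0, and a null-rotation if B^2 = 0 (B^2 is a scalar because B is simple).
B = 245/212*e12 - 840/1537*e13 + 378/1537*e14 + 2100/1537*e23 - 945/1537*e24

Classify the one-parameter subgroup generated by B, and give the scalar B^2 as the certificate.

B^2 term by term: the squares give (245/212)^2*(e12)^2 + (-840/1537)^2*(e13)^2 + (378/1537)^2*(e14)^2 + (2100/1537)^2*(e23)^2 + (-945/1537)^2*(e24)^2 = 60025/44944*(-1) + 705600/2362369*(-1) + 142884/2362369*(+1) + 4410000/2362369*(-1) + 893025/2362369*(+1) = -49/16 (each basis 2-blade squares to minus the product of its generators' squares); cross terms between blades sharing an index anticommute and cancel; the commuting (index-disjoint) pairs give grade-4 terms 2*c*c'*(blade product), which cancel blade by blade — e1234: -1587600/2362369 + 1587600/2362369 = 0 — confirming B is simple. So B^2 = -49/16.
Answer: rotation, certificate B^2 = -49/16. One invariant decides it: the square -49/16 survives every conjugation, and its sign is exactly the classification.


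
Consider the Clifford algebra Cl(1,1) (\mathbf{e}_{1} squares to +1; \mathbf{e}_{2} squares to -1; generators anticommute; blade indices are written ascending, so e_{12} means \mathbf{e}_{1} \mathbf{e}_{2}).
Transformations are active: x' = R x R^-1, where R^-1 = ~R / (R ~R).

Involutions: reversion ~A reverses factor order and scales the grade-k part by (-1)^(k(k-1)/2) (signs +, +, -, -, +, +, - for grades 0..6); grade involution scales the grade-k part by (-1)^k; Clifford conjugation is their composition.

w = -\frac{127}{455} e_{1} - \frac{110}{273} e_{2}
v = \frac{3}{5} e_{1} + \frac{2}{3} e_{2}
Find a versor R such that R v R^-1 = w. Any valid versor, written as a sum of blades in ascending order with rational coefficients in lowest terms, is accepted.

A norm check does it: q(v) = q(w) = -\frac{19}{225}, hence R = v + w = \frac{146}{455} e_{1} + \frac{24}{91} e_{2} realises the map — parallel part kept, (v - w)/2 negated, v carried to w.
Answer: \frac{146}{455} e_{1} + \frac{24}{91} e_{2}
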